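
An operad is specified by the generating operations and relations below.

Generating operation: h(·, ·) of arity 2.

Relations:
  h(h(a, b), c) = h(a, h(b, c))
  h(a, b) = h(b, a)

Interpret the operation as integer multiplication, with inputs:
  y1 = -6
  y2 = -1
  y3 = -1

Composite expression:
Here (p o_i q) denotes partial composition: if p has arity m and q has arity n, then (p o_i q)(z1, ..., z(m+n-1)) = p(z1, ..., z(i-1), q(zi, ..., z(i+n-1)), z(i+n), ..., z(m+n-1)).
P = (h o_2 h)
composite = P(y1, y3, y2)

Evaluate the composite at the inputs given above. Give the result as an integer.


-6


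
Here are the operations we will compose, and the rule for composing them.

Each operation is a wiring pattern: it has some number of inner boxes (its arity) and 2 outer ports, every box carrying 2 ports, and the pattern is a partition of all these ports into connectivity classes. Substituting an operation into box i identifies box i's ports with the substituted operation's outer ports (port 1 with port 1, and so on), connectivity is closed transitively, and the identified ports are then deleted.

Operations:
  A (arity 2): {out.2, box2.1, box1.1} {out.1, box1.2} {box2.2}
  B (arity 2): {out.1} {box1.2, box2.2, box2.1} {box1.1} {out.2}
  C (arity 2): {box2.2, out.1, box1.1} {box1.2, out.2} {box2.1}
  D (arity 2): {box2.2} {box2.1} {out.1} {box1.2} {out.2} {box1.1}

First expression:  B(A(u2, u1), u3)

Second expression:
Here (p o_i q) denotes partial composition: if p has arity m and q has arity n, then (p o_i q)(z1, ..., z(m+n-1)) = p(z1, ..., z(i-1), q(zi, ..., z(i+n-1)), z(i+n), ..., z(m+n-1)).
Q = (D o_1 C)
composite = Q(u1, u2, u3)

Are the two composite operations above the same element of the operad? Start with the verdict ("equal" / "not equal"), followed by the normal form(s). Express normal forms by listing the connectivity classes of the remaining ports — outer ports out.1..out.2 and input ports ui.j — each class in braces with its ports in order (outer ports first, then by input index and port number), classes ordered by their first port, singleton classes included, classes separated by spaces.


not equal — first {out.1} {out.2} {u1.1, u2.1, u3.1, u3.2} {u1.2} {u2.2}, second {out.1} {out.2} {u1.1, u2.2} {u1.2} {u2.1} {u3.1} {u3.2}

The first expression reduces to {out.1} {out.2} {u1.1, u2.1, u3.1, u3.2} {u1.2} {u2.2}
The second expression reduces to {out.1} {out.2} {u1.1, u2.2} {u1.2} {u2.1} {u3.1} {u3.2}
No match — not equal.


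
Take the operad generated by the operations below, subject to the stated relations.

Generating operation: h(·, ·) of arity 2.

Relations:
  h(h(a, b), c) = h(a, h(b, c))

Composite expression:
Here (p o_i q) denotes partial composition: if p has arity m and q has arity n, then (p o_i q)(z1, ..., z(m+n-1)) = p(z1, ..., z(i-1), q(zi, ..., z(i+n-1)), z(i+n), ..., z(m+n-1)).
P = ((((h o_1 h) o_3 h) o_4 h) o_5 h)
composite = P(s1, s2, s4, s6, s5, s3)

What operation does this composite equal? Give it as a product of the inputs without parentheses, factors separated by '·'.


The h-tree's shape is irrelevant; the s-reading-order decides.
h(s1, s2) collapses to s1 · s2
h(s5, s3) collapses to s5 · s3
h(s6, h(s5, s3)) collapses to s6 · s5 · s3
h(s4, h(s6, h(s5, s3))) collapses to s4 · s6 · s5 · s3
h(h(s1, s2), h(s4, h(s6, h(s5, s3)))) collapses to s1 · s2 · s4 · s6 · s5 · s3

s1 · s2 · s4 · s6 · s5 · s3


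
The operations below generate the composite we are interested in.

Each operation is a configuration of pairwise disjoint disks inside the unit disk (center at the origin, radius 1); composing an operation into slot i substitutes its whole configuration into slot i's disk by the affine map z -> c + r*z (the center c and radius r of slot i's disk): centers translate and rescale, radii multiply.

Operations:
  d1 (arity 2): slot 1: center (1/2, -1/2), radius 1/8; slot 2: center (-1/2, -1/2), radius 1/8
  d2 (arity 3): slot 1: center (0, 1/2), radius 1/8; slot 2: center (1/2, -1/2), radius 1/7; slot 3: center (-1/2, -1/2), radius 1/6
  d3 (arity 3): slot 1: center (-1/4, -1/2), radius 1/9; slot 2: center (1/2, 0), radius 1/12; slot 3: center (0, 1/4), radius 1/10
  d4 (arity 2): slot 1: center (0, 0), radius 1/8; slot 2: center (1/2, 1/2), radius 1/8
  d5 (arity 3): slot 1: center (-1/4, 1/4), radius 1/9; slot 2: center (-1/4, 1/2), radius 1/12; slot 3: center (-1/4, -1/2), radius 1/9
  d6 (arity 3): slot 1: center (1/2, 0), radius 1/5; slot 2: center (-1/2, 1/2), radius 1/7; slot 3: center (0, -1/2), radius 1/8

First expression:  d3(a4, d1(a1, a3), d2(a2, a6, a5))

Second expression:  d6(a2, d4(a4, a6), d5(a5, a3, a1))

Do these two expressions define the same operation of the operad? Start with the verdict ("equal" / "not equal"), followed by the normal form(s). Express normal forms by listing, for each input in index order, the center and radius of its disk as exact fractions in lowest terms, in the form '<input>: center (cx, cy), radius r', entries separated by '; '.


not equal: they reduce to a1: center (13/24, -1/24), radius 1/96; a2: center (0, 3/10), radius 1/80; a3: center (11/24, -1/24), radius 1/96; a4: center (-1/4, -1/2), radius 1/9; a5: center (-1/20, 1/5), radius 1/60; a6: center (1/20, 1/5), radius 1/70 and a1: center (-1/32, -9/16), radius 1/72; a2: center (1/2, 0), radius 1/5; a3: center (-1/32, -7/16), radius 1/96; a4: center (-1/2, 1/2), radius 1/56; a5: center (-1/32, -15/32), radius 1/72; a6: center (-3/7, 4/7), radius 1/56

The first composite normalizes to a1: center (13/24, -1/24), radius 1/96; a2: center (0, 3/10), radius 1/80; a3: center (11/24, -1/24), radius 1/96; a4: center (-1/4, -1/2), radius 1/9; a5: center (-1/20, 1/5), radius 1/60; a6: center (1/20, 1/5), radius 1/70
The second composite normalizes to a1: center (-1/32, -9/16), radius 1/72; a2: center (1/2, 0), radius 1/5; a3: center (-1/32, -7/16), radius 1/96; a4: center (-1/2, 1/2), radius 1/56; a5: center (-1/32, -15/32), radius 1/72; a6: center (-3/7, 4/7), radius 1/56
The forms do not match — not equal.


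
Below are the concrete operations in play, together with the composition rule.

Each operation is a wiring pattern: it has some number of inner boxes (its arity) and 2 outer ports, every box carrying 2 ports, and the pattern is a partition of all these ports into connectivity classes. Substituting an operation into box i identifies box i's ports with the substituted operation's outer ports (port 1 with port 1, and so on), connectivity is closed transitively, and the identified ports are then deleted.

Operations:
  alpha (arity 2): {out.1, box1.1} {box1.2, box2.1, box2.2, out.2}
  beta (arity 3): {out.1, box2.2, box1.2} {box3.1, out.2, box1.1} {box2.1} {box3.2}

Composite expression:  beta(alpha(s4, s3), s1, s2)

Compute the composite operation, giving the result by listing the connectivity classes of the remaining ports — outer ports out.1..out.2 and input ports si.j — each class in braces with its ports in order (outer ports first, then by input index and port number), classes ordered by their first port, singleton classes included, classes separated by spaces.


{out.1, s1.2, s3.1, s3.2, s4.2} {out.2, s2.1, s4.1} {s1.1} {s2.2}

Reachability decides: close wires over beta-identified ports.
composing alpha on (s4, s3), with out.j its own outer ports: {out.1, s4.1} {out.2, s3.1, s3.2, s4.2}
composing beta on (s4, s3, s1, s2), with out.j its own outer ports: {out.1, s1.2, s3.1, s3.2, s4.2} {out.2, s2.1, s4.1} {s1.1} {s2.2}


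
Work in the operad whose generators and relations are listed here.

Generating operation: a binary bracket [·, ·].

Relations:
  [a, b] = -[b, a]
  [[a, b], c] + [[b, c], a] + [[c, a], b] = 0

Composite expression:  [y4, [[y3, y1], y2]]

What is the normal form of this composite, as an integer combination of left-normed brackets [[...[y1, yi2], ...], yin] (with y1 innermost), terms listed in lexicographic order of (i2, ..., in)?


[[[y1, y3], y2], y4]


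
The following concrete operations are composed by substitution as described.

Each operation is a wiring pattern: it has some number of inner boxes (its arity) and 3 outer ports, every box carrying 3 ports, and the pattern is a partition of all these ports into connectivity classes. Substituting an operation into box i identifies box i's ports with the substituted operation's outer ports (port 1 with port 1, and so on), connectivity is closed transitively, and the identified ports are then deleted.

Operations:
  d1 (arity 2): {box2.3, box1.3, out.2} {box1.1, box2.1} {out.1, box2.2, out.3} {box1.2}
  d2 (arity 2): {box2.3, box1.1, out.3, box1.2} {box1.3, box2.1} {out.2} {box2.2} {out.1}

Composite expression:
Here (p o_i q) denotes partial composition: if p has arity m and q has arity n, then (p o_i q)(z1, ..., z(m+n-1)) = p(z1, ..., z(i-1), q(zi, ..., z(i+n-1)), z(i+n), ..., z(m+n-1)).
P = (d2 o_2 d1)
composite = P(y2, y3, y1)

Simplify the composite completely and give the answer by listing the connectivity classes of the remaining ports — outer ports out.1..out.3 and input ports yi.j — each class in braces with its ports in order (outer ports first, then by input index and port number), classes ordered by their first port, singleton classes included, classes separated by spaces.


Substituting into d2 glues patterns; closure does the rest.
stage d1: inputs (y3, y1), connectivity {out.1, out.3, y1.2} {out.2, y1.3, y3.3} {y1.1, y3.1} {y3.2}, out.j its boundary
stage d2: inputs (y2, y3, y1), connectivity {out.1} {out.2} {out.3, y1.2, y2.1, y2.2, y2.3} {y1.1, y3.1} {y1.3, y3.3} {y3.2}, out.j its boundary

{out.1} {out.2} {out.3, y1.2, y2.1, y2.2, y2.3} {y1.1, y3.1} {y1.3, y3.3} {y3.2}


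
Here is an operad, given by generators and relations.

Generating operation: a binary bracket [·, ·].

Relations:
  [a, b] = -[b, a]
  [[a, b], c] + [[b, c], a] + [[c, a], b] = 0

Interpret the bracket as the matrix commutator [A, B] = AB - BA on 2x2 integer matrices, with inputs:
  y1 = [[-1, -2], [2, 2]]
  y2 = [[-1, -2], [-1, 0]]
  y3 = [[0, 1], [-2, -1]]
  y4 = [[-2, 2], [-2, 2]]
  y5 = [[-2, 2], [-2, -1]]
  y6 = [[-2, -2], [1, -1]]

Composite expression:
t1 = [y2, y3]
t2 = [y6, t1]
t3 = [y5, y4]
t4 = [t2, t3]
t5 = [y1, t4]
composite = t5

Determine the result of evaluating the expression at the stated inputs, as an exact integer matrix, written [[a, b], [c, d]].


[[0, 108], [108, 0]]

[y2, y3] = [[5, 1], [-3, -5]]
[y6, [y2, y3]] = [[5, 19], [7, -5]]
[y5, y4] = [[0, 6], [6, 0]]
[[y6, [y2, y3]], [y5, y4]] = [[72, 60], [-60, -72]]
[y1, [[y6, [y2, y3]], [y5, y4]]] = [[0, 108], [108, 0]]


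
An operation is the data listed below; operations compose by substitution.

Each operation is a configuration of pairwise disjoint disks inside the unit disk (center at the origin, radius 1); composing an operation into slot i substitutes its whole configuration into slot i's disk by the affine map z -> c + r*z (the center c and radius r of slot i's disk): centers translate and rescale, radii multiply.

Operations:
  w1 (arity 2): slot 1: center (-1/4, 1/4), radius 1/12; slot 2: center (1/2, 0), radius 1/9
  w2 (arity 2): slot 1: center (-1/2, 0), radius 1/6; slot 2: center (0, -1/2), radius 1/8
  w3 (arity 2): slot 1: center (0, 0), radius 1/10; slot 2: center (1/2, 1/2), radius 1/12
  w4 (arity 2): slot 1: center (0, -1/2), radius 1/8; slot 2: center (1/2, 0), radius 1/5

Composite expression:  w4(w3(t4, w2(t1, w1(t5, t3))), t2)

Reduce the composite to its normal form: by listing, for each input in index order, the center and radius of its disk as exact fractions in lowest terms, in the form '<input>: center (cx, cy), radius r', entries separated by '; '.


t1: center (11/192, -7/16), radius 1/576; t2: center (1/2, 0), radius 1/5; t3: center (97/1536, -85/192), radius 1/6912; t4: center (0, -1/2), radius 1/80; t5: center (191/3072, -453/1024), radius 1/9216

Below w4, radii multiply path by path; the t-disk centers shift.
tracing t4 down its 2-map path: center (0, -1/2), radius 1/80
tracing t1 down its 3-map path: center (11/192, -7/16), radius 1/576
tracing t5 down its 4-map path: center (191/3072, -453/1024), radius 1/9216
tracing t3 down its 4-map path: center (97/1536, -85/192), radius 1/6912
tracing t2 down its 1-map path: center (1/2, 0), radius 1/5


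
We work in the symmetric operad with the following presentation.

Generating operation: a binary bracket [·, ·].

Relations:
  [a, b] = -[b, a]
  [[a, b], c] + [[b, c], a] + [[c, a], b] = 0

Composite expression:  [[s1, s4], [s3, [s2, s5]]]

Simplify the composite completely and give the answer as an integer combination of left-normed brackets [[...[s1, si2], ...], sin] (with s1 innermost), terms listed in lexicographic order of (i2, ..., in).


-[[[[s1, s4], s2], s5], s3] + [[[[s1, s4], s3], s2], s5] - [[[[s1, s4], s3], s5], s2] + [[[[s1, s4], s5], s2], s3]

A multilinear Lie element is pinned by s1-initial words (s1 innermost).
Composite bracket: [[s1, s4], [s3, [s2, s5]]]
Under [a, b] = ab - ba we get 16 signed associative words (2^4 = 16).
Keep just the words that open with s1:
  the word s1s4s2s5s3 carries sign -1 and contributes -[[[[s1, s4], s2], s5], s3]
  the word s1s4s3s2s5 carries sign +1 and contributes +[[[[s1, s4], s3], s2], s5]
  the word s1s4s3s5s2 carries sign -1 and contributes -[[[[s1, s4], s3], s5], s2]
  the word s1s4s5s2s3 carries sign +1 and contributes +[[[[s1, s4], s5], s2], s3]


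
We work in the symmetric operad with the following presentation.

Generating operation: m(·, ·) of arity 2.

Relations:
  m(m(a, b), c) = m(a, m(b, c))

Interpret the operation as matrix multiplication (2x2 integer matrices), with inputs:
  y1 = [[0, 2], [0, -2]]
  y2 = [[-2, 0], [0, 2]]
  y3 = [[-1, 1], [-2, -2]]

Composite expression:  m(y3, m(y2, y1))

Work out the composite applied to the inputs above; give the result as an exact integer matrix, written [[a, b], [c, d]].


m(y2, y1) = [[0, -4], [0, -4]]
m(y3, m(y2, y1)) = [[0, 0], [0, 16]]

[[0, 0], [0, 16]]


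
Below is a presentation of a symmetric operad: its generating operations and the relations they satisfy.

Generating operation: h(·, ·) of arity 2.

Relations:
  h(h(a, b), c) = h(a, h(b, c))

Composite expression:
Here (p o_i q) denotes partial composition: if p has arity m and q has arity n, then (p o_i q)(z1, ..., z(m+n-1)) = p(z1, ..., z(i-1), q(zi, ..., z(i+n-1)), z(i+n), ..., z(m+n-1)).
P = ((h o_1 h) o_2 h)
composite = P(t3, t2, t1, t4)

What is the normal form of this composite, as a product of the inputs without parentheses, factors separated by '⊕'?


Every regrouping of h is equal, so read the t-inputs in written order.
h(t2, t1) flattens to t2 ⊕ t1
h(t3, h(t2, t1)) flattens to t3 ⊕ t2 ⊕ t1
h(h(t3, h(t2, t1)), t4) flattens to t3 ⊕ t2 ⊕ t1 ⊕ t4

t3 ⊕ t2 ⊕ t1 ⊕ t4


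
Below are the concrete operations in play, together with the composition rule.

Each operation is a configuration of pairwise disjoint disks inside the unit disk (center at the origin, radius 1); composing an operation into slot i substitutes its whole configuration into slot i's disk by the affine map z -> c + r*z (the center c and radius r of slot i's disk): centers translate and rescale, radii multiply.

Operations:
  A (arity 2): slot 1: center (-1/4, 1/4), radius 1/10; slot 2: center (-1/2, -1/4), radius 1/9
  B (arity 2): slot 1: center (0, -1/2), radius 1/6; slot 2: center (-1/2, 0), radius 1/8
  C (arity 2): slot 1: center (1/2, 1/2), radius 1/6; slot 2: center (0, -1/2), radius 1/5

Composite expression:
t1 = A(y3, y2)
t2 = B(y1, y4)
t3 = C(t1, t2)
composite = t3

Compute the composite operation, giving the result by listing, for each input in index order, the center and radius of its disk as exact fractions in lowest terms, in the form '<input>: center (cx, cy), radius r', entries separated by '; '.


Each y-disk chains the slot maps above it in C; radii multiply.
input y3: applying the 2 nested substitutions gives center (11/24, 13/24), radius 1/60
input y2: applying the 2 nested substitutions gives center (5/12, 11/24), radius 1/54
input y1: applying the 2 nested substitutions gives center (0, -3/5), radius 1/30
input y4: applying the 2 nested substitutions gives center (-1/10, -1/2), radius 1/40

y1: center (0, -3/5), radius 1/30; y2: center (5/12, 11/24), radius 1/54; y3: center (11/24, 13/24), radius 1/60; y4: center (-1/10, -1/2), radius 1/40


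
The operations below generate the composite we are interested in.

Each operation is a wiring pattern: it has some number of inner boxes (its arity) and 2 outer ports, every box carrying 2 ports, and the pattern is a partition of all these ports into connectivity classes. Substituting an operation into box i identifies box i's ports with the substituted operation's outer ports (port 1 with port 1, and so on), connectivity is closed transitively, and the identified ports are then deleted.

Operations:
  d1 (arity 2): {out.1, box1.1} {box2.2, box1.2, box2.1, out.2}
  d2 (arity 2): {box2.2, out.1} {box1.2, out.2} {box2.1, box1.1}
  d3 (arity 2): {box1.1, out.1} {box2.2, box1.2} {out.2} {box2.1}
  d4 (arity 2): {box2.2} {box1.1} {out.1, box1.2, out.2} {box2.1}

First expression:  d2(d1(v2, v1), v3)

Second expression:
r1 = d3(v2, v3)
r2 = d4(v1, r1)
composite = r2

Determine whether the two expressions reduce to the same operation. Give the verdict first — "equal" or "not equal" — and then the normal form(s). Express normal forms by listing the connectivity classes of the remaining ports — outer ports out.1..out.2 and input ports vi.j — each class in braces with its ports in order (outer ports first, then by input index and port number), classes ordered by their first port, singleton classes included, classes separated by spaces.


not equal: they reduce to {out.1, v3.2} {out.2, v1.1, v1.2, v2.2} {v2.1, v3.1} and {out.1, out.2, v1.2} {v1.1} {v2.1} {v2.2, v3.2} {v3.1}

Reducing the first expression gives {out.1, v3.2} {out.2, v1.1, v1.2, v2.2} {v2.1, v3.1}
Reducing the second expression gives {out.1, out.2, v1.2} {v1.1} {v2.1} {v2.2, v3.2} {v3.1}
The forms do not match — not equal.


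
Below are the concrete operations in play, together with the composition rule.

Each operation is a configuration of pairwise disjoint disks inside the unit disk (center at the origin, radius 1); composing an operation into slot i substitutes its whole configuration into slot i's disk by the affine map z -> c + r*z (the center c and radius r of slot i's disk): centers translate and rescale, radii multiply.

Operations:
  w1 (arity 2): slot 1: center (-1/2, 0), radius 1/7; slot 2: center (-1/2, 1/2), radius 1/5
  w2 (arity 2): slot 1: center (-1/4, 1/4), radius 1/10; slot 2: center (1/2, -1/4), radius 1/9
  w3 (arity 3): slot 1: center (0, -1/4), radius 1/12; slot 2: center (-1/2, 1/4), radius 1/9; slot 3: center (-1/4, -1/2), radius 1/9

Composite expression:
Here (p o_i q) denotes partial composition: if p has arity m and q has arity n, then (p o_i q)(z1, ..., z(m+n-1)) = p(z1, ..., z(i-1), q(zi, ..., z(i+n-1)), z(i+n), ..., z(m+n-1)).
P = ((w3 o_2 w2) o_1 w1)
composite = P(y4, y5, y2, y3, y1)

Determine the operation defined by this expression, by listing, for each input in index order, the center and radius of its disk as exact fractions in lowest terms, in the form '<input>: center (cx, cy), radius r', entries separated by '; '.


y1: center (-1/4, -1/2), radius 1/9; y2: center (-19/36, 5/18), radius 1/90; y3: center (-4/9, 2/9), radius 1/81; y4: center (-1/24, -1/4), radius 1/84; y5: center (-1/24, -5/24), radius 1/60

Below w3, radii multiply path by path; the y-disk centers shift.
y4 passes through 2 substitutions, ending at center (-1/24, -1/4), radius 1/84
y5 passes through 2 substitutions, ending at center (-1/24, -5/24), radius 1/60
y2 passes through 2 substitutions, ending at center (-19/36, 5/18), radius 1/90
y3 passes through 2 substitutions, ending at center (-4/9, 2/9), radius 1/81
y1 passes through 1 substitution, ending at center (-1/4, -1/2), radius 1/9


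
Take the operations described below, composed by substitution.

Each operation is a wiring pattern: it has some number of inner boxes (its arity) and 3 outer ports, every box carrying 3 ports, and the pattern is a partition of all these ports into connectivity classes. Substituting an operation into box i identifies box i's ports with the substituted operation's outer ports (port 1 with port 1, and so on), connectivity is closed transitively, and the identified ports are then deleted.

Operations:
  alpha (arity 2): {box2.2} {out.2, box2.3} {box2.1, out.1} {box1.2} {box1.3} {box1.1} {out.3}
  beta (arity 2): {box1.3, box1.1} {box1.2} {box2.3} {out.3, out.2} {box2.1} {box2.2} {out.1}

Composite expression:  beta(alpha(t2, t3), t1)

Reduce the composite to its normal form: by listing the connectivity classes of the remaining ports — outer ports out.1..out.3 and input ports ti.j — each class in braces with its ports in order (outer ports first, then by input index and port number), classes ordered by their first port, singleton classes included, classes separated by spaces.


{out.1} {out.2, out.3} {t1.1} {t1.2} {t1.3} {t2.1} {t2.2} {t2.3} {t3.1} {t3.2} {t3.3}

Two ports join when wires chain via beta-identified ports.
through alpha, on inputs (t2, t3): {out.1, t3.1} {out.2, t3.3} {out.3} {t2.1} {t2.2} {t2.3} {t3.2} (out.j = stage outer ports)
through beta, on inputs (t2, t3, t1): {out.1} {out.2, out.3} {t1.1} {t1.2} {t1.3} {t2.1} {t2.2} {t2.3} {t3.1} {t3.2} {t3.3} (out.j = stage outer ports)


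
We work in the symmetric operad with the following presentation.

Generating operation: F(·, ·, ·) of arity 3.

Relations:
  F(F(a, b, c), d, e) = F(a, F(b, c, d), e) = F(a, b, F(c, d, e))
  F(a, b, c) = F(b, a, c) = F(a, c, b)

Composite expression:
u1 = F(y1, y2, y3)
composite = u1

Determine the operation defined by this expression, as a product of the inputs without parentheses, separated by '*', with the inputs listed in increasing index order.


Reordering under F is free, so list the y-inputs canonically.
F(y1, y2, y3) reduces to y1 * y2 * y3
reordering the factors by index: y1 * y2 * y3

y1 * y2 * y3


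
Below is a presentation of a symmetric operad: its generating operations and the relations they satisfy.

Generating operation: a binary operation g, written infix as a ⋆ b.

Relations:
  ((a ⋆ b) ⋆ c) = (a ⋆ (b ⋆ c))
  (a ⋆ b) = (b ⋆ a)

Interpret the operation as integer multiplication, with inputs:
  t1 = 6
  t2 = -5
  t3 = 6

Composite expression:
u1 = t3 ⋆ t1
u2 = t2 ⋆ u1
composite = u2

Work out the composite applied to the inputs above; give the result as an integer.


-180

(t3 ⋆ t1) = 36
(t2 ⋆ (t3 ⋆ t1)) = -180


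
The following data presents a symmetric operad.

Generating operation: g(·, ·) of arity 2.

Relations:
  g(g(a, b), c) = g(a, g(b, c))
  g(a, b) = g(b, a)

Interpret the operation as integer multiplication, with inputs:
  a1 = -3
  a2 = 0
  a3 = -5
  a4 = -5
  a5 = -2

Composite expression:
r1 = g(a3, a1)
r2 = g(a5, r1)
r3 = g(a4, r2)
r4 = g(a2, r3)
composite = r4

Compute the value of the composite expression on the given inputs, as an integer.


0

g(a3, a1) = 15
g(a5, g(a3, a1)) = -30
g(a4, g(a5, g(a3, a1))) = 150
g(a2, g(a4, g(a5, g(a3, a1)))) = 0


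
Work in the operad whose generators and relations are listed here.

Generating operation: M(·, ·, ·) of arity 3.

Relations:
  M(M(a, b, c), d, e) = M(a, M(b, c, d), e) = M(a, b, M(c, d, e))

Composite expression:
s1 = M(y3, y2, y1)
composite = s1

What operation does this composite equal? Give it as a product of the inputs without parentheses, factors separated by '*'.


y3 * y2 * y1

Every regrouping of M is equal, so read the y-inputs in written order.
M(y3, y2, y1) spells out as y3 * y2 * y1


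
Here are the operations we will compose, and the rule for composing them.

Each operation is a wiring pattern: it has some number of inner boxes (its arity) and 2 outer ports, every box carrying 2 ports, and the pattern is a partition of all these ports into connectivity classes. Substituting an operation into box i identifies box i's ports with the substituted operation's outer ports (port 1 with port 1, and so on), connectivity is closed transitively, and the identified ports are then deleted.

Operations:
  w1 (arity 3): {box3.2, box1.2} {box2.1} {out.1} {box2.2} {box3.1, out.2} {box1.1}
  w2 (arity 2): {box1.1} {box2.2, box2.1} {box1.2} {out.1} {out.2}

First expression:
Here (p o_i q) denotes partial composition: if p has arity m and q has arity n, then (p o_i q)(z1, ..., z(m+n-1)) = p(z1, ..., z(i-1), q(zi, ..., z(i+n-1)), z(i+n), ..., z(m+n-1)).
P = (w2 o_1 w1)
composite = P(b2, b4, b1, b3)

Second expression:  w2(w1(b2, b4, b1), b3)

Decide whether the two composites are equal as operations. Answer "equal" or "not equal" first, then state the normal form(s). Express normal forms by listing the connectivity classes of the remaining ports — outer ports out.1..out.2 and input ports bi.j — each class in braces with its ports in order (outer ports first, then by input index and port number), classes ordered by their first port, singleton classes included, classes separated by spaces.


equal; both compose to {out.1} {out.2} {b1.1} {b1.2, b2.2} {b2.1} {b3.1, b3.2} {b4.1} {b4.2}

Reducing the first expression gives {out.1} {out.2} {b1.1} {b1.2, b2.2} {b2.1} {b3.1, b3.2} {b4.1} {b4.2}
Reducing the second expression gives {out.1} {out.2} {b1.1} {b1.2, b2.2} {b2.1} {b3.1, b3.2} {b4.1} {b4.2}
The normal forms match — equal.


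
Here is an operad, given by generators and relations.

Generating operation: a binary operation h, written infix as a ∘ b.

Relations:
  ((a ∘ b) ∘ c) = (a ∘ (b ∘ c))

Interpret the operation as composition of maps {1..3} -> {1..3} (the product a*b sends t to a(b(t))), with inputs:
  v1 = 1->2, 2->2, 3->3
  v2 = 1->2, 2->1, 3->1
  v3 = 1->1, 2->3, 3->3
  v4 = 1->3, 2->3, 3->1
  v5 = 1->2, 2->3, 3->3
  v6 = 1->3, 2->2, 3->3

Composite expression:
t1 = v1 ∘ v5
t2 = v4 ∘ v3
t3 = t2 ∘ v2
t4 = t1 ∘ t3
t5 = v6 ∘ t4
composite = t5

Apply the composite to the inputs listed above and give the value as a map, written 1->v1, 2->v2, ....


1->2, 2->3, 3->3

(v1 ∘ v5) = 1->2, 2->3, 3->3
(v4 ∘ v3) = 1->3, 2->1, 3->1
((v4 ∘ v3) ∘ v2) = 1->1, 2->3, 3->3
((v1 ∘ v5) ∘ ((v4 ∘ v3) ∘ v2)) = 1->2, 2->3, 3->3
(v6 ∘ ((v1 ∘ v5) ∘ ((v4 ∘ v3) ∘ v2))) = 1->2, 2->3, 3->3


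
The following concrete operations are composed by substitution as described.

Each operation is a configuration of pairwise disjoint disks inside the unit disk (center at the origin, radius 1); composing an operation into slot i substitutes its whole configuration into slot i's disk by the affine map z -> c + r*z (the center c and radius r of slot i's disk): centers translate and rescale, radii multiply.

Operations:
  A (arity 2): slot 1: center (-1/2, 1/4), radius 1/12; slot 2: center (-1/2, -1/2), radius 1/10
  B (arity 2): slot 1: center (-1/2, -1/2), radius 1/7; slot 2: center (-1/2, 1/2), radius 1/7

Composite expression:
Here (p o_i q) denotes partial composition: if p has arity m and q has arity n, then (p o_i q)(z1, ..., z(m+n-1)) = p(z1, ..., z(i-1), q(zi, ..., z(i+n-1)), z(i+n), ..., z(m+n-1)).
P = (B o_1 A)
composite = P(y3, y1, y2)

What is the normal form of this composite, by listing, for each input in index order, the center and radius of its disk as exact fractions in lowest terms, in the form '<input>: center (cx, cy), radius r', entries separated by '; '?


y1: center (-4/7, -4/7), radius 1/70; y2: center (-1/2, 1/2), radius 1/7; y3: center (-4/7, -13/28), radius 1/84


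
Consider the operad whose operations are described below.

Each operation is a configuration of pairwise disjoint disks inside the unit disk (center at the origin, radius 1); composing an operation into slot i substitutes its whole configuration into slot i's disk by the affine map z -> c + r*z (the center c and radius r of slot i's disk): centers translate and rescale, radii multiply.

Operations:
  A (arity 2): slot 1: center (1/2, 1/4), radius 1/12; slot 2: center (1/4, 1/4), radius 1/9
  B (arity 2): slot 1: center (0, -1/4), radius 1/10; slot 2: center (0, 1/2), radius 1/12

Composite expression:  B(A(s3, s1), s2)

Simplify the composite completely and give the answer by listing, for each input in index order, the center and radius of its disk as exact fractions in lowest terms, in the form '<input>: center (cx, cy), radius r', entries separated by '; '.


s1: center (1/40, -9/40), radius 1/90; s2: center (0, 1/2), radius 1/12; s3: center (1/20, -9/40), radius 1/120

Each s-disk chains the slot maps above it in B; radii multiply.
s3: after 2 affine steps, its disk has center (1/20, -9/40), radius 1/120
s1: after 2 affine steps, its disk has center (1/40, -9/40), radius 1/90
s2: after 1 affine step, its disk has center (0, 1/2), radius 1/12


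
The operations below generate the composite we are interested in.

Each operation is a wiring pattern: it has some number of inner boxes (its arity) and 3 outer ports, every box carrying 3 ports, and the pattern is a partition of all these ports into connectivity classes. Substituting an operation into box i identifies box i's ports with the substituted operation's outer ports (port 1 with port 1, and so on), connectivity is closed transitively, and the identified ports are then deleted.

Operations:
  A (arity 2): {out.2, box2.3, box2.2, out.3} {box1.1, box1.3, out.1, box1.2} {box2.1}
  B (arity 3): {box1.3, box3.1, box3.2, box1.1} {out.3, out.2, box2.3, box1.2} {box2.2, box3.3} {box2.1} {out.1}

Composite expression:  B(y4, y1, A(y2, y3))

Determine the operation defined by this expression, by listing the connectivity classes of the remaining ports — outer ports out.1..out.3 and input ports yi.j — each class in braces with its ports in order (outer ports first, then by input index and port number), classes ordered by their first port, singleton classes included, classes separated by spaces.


{out.1} {out.2, out.3, y1.3, y4.2} {y1.1} {y1.2, y2.1, y2.2, y2.3, y3.2, y3.3, y4.1, y4.3} {y3.1}

Substituting into B glues patterns; closure does the rest.
composing A on (y2, y3), with out.j its own outer ports: {out.1, y2.1, y2.2, y2.3} {out.2, out.3, y3.2, y3.3} {y3.1}
composing B on (y4, y1, y2, y3), with out.j its own outer ports: {out.1} {out.2, out.3, y1.3, y4.2} {y1.1} {y1.2, y2.1, y2.2, y2.3, y3.2, y3.3, y4.1, y4.3} {y3.1}


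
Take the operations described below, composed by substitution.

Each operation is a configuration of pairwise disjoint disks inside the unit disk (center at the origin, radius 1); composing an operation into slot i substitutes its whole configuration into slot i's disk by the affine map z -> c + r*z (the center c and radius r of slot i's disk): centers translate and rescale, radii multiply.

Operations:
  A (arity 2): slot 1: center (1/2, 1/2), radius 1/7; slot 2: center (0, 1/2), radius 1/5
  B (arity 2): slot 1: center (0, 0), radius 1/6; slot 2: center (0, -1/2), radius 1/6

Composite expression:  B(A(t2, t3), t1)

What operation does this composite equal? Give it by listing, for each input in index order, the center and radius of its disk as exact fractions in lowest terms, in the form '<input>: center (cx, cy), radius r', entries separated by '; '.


t1: center (0, -1/2), radius 1/6; t2: center (1/12, 1/12), radius 1/42; t3: center (0, 1/12), radius 1/30

Follow each t-input down from B: c' goes to c + r*c', radius to r*r'.
input t2: applying the 2 nested substitutions gives center (1/12, 1/12), radius 1/42
input t3: applying the 2 nested substitutions gives center (0, 1/12), radius 1/30
input t1: applying the 1 nested substitution gives center (0, -1/2), radius 1/6


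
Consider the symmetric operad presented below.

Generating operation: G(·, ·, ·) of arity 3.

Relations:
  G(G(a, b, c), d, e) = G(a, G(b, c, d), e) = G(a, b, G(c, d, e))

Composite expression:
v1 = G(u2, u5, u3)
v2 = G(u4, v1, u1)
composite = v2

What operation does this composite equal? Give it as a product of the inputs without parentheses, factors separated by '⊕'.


u4 ⊕ u2 ⊕ u5 ⊕ u3 ⊕ u1

Key point: G is associative — brackets drop, the u-order remains.
G(u2, u5, u3) linearizes to u2 ⊕ u5 ⊕ u3
G(u4, G(u2, u5, u3), u1) linearizes to u4 ⊕ u2 ⊕ u5 ⊕ u3 ⊕ u1


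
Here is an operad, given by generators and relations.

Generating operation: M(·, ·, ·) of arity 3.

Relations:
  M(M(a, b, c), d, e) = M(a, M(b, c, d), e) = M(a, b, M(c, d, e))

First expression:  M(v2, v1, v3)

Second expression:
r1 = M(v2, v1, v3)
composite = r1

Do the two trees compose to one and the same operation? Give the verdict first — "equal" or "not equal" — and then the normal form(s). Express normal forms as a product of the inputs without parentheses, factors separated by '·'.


Normal form of the first expression: v2 · v1 · v3
Normal form of the second expression: v2 · v1 · v3
Identical normal forms: equal.

equal — both sides give v2 · v1 · v3


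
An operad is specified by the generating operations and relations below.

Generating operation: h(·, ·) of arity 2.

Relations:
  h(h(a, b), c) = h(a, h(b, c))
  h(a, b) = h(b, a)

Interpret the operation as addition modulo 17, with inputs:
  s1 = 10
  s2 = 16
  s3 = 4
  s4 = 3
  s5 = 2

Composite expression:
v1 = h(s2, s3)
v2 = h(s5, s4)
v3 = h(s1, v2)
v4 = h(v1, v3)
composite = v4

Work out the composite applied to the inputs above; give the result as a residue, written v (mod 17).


1 (mod 17)

h(s2, s3) = 3
h(s5, s4) = 5
h(s1, h(s5, s4)) = 15
h(h(s2, s3), h(s1, h(s5, s4))) = 1


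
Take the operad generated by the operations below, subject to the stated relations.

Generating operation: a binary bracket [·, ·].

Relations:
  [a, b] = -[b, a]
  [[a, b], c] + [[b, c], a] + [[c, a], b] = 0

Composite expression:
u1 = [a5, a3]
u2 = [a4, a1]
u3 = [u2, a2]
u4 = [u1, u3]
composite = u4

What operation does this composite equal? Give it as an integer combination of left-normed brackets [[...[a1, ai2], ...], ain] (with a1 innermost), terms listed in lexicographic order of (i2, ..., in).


-[[[[a1, a4], a2], a3], a5] + [[[[a1, a4], a2], a5], a3]


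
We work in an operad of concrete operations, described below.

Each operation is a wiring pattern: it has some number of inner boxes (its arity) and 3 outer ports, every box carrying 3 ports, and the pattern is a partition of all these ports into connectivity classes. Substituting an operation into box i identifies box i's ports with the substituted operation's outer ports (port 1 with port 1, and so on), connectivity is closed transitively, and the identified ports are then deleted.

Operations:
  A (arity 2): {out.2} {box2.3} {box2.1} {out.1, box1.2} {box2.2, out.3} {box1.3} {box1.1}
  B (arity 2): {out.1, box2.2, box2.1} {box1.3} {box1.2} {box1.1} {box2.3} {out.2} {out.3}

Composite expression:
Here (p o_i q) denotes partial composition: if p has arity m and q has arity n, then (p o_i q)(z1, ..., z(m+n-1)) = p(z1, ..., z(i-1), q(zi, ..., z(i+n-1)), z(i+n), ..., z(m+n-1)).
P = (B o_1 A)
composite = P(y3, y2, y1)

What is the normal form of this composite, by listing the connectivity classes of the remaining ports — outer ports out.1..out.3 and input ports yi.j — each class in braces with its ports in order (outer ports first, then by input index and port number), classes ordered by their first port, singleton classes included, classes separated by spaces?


{out.1, y1.1, y1.2} {out.2} {out.3} {y1.3} {y2.1} {y2.2} {y2.3} {y3.1} {y3.2} {y3.3}

Substituting into B glues patterns; closure does the rest.
the subtree at A composes to {out.1, y3.2} {out.2} {out.3, y2.2} {y2.1} {y2.3} {y3.1} {y3.3} on (y3, y2); out.j = own outer ports
the subtree at B composes to {out.1, y1.1, y1.2} {out.2} {out.3} {y1.3} {y2.1} {y2.2} {y2.3} {y3.1} {y3.2} {y3.3} on (y3, y2, y1); out.j = own outer ports


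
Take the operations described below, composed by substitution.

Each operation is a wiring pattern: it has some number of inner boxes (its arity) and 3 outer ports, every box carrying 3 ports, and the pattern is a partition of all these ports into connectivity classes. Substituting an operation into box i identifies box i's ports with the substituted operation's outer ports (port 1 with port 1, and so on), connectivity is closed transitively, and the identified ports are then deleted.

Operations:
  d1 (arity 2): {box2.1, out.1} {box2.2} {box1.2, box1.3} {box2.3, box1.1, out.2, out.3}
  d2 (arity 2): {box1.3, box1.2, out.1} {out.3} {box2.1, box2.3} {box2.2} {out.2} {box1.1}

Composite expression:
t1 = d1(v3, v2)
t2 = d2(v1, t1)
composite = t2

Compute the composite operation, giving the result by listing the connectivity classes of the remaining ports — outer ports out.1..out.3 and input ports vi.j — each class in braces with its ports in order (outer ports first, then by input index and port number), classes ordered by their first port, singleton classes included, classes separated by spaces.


{out.1, v1.2, v1.3} {out.2} {out.3} {v1.1} {v2.1, v2.3, v3.1} {v2.2} {v3.2, v3.3}

Treat the ports identified at d2 as solder joints: merge, then drop.
after d1, the pattern on (v3, v2) reads {out.1, v2.1} {out.2, out.3, v2.3, v3.1} {v2.2} {v3.2, v3.3} (out.j = its outer ports)
after d2, the pattern on (v1, v3, v2) reads {out.1, v1.2, v1.3} {out.2} {out.3} {v1.1} {v2.1, v2.3, v3.1} {v2.2} {v3.2, v3.3} (out.j = its outer ports)


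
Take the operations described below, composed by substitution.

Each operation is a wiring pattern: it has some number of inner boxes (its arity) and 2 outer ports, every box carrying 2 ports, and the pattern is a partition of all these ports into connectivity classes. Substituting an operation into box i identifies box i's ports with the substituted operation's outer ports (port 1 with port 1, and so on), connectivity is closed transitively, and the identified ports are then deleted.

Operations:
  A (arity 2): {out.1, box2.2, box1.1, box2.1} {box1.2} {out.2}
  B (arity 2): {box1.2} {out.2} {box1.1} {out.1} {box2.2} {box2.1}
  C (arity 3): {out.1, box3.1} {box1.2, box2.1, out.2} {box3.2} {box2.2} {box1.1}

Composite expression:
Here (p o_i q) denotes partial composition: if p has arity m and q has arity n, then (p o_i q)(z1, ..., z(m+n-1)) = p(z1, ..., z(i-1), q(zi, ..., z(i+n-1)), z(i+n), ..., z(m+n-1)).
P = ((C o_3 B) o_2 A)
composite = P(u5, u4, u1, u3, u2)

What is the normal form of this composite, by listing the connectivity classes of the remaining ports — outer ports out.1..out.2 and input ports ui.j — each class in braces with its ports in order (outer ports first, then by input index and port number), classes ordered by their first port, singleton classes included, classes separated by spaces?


Reachability decides: close wires over C-identified ports.
composing A on (u4, u1), with out.j its own outer ports: {out.1, u1.1, u1.2, u4.1} {out.2} {u4.2}
composing B on (u3, u2), with out.j its own outer ports: {out.1} {out.2} {u2.1} {u2.2} {u3.1} {u3.2}
composing C on (u5, u4, u1, u3, u2), with out.j its own outer ports: {out.1} {out.2, u1.1, u1.2, u4.1, u5.2} {u2.1} {u2.2} {u3.1} {u3.2} {u4.2} {u5.1}

{out.1} {out.2, u1.1, u1.2, u4.1, u5.2} {u2.1} {u2.2} {u3.1} {u3.2} {u4.2} {u5.1}


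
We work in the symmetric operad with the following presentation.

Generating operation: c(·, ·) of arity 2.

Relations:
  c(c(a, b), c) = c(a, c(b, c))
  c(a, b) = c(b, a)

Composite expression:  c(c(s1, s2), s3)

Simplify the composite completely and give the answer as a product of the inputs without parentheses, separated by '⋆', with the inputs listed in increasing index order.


s1 ⋆ s2 ⋆ s3

Both nesting and order wash out for c; what remains is which s's occur.
c(s1, s2) spells out as s1 ⋆ s2
c(c(s1, s2), s3) spells out as s1 ⋆ s2 ⋆ s3
commutativity sorts the factors: s1 ⋆ s2 ⋆ s3


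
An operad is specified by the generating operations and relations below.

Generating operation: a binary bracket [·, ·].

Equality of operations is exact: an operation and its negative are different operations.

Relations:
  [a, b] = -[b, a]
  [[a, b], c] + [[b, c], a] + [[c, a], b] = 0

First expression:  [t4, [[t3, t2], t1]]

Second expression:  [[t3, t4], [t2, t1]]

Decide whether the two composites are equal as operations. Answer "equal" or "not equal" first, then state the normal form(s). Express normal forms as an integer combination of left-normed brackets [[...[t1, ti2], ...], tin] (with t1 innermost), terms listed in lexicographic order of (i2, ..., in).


The first expression, normalized: -[[[t1, t2], t3], t4] + [[[t1, t3], t2], t4]
The second expression, normalized: [[[t1, t2], t3], t4] - [[[t1, t2], t4], t3]
The normal forms differ: not equal.

not equal; the first gives -[[[t1, t2], t3], t4] + [[[t1, t3], t2], t4] and the second [[[t1, t2], t3], t4] - [[[t1, t2], t4], t3]
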